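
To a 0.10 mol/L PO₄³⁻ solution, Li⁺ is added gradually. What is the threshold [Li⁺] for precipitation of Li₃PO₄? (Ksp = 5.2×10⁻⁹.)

3.7×10⁻³ M

Precipitation begins when Q = Ksp.
Li₃PO₄(s) ⇌ 3 Li⁺(aq) + PO₄³⁻(aq)
Ksp = [Li⁺]^3[PO₄³⁻] = [Li⁺]^3(0.10)
[Li⁺]^3 = 5.2×10⁻⁹ / (0.10) = 5.2×10⁻⁸
[Li⁺] = 3.7×10⁻³ mol/L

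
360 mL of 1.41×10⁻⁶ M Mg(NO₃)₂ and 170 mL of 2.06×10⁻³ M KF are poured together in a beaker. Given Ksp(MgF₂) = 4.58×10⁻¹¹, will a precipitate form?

Total volume after mixing = 360 + 170 = 530 mL.
[Mg²⁺] = (1.41×10⁻⁶)(360)/530 = 9.58×10⁻⁷ M
[F⁻] = (2.06×10⁻³)(170)/530 = 6.61×10⁻⁴ M
Q = [Mg²⁺][F⁻]^2 = 4.18×10⁻¹³
Since Q (4.18×10⁻¹³) is less than Ksp (4.58×10⁻¹¹), no MgF₂ precipitates.

No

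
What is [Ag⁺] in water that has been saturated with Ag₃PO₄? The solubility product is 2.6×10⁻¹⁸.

Ag₃PO₄(s) ⇌ 3 Ag⁺(aq) + PO₄³⁻(aq)
With molar solubility s: [Ag⁺] = 3s, [PO₄³⁻] = s.
Ksp = [Ag⁺]^3[PO₄³⁻] = (3s)^3 · s = 27s^4 = 2.6×10⁻¹⁸
s = 1.8×10⁻⁵ mol/L
[Ag⁺] = 3s = 5.3×10⁻⁵ mol/L

5.3×10⁻⁵ M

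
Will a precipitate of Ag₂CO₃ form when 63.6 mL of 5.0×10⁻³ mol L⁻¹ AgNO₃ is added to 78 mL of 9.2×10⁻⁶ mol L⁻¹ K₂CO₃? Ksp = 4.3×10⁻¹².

Yes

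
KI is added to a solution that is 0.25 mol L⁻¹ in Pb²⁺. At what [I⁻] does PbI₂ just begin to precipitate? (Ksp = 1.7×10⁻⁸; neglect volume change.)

Precipitation begins when Q = Ksp.
PbI₂(s) ⇌ Pb²⁺(aq) + 2 I⁻(aq)
Ksp = [Pb²⁺][I⁻]^2 = [I⁻]^2(0.25)
[I⁻]^2 = 1.7×10⁻⁸ / (0.25) = 6.8×10⁻⁸
[I⁻] = 2.6×10⁻⁴ mol L⁻¹

2.6×10⁻⁴ M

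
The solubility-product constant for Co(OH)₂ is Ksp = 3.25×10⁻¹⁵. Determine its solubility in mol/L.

Co(OH)₂(s) ⇌ Co²⁺(aq) + 2 OH⁻(aq)
Call the molar solubility s, so that [Co²⁺] = s and [OH⁻] = 2s.
Ksp = [Co²⁺][OH⁻]^2 = s · (2s)^2 = 4s^3
4s^3 = 3.25×10⁻¹⁵  ⇒  s^3 = 8.13×10⁻¹⁶
Taking the 3rd root, s = 9.33×10⁻⁶ mol/L.

9.33×10⁻⁶ M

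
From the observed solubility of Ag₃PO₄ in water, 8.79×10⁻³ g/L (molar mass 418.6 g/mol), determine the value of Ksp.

Convert to molarity: s = 8.79×10⁻³ / 418.6 = 2.0999×10⁻⁵ mol/L
Ag₃PO₄(s) ⇌ 3 Ag⁺(aq) + PO₄³⁻(aq)
Let s be the molar solubility. Then [Ag⁺] = 3s and [PO₄³⁻] = s.
Ksp = [Ag⁺]^3[PO₄³⁻] = (3s)^3 · s = 27s^4
Ksp = 27 × (2.0999×10⁻⁵)^4 = 5.25×10⁻¹⁸

Ksp = 5.25×10⁻¹⁸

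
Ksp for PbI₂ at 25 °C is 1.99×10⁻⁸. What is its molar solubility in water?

1.71×10⁻³ M

PbI₂(s) ⇌ Pb²⁺(aq) + 2 I⁻(aq)
If s mol/L of PbI₂ dissolves, [Pb²⁺] = s and [I⁻] = 2s.
Ksp = [Pb²⁺][I⁻]^2 = s · (2s)^2 = 4s^3
4s^3 = 1.99×10⁻⁸  ⇒  s^3 = 4.98×10⁻⁹
s = 1.71×10⁻³ M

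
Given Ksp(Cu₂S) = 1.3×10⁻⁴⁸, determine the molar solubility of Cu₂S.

Cu₂S(s) ⇌ 2 Cu⁺(aq) + S²⁻(aq)
If s mol/L of Cu₂S dissolves, [Cu⁺] = 2s and [S²⁻] = s.
Ksp = [Cu⁺]^2[S²⁻] = (2s)^2 · s = 4s^3
4s^3 = 1.3×10⁻⁴⁸  ⇒  s^3 = 3.3×10⁻⁴⁹
Taking the 3rd root, s = 6.9×10⁻¹⁷ M.

6.9×10⁻¹⁷ M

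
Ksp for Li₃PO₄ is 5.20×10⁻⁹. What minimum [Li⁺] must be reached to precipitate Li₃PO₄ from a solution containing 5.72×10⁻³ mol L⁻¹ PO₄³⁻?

9.69×10⁻³ M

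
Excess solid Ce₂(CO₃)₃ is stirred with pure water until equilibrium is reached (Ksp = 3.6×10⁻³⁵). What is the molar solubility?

5.1×10⁻⁸ M

Ce₂(CO₃)₃(s) ⇌ 2 Ce³⁺(aq) + 3 CO₃²⁻(aq)
Call the molar solubility s, so that [Ce³⁺] = 2s and [CO₃²⁻] = 3s.
Ksp = [Ce³⁺]^2[CO₃²⁻]^3 = (2s)^2 · (3s)^3 = 108s^5
108s^5 = 3.6×10⁻³⁵  ⇒  s^5 = 3.3×10⁻³⁷
s = 5.1×10⁻⁸ M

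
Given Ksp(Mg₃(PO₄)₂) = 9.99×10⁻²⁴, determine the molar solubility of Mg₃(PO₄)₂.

9.85×10⁻⁶ M

Mg₃(PO₄)₂(s) ⇌ 3 Mg²⁺(aq) + 2 PO₄³⁻(aq)
With molar solubility s: [Mg²⁺] = 3s, [PO₄³⁻] = 2s.
Ksp = [Mg²⁺]^3[PO₄³⁻]^2 = (3s)^3 · (2s)^2 = 108s^5
108s^5 = 9.99×10⁻²⁴  ⇒  s^5 = 9.25×10⁻²⁶
s = 9.85×10⁻⁶ mol/L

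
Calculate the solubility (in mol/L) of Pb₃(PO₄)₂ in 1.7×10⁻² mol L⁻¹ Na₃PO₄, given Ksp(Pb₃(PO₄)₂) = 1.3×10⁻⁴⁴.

Pb₃(PO₄)₂(s) ⇌ 3 Pb²⁺(aq) + 2 PO₄³⁻(aq)
With PO₄³⁻ already at 1.7×10⁻² mol L⁻¹ and s small, take [PO₄³⁻] ≈ 1.7×10⁻² mol L⁻¹ and [Pb²⁺] = 3s.
Ksp = [Pb²⁺]^3[PO₄³⁻]^2 = (3s)^3(1.7×10⁻²)^2
(3s)^3 = 1.3×10⁻⁴⁴ / (1.7×10⁻²)^2 = 4.5×10⁻⁴¹
s = 1.2×10⁻¹⁴ mol L⁻¹

1.2×10⁻¹⁴ M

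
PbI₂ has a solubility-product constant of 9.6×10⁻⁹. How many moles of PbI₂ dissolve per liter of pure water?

1.3×10⁻³ M

PbI₂(s) ⇌ Pb²⁺(aq) + 2 I⁻(aq)
For each mole of PbI₂ that dissolves per liter, [Pb²⁺] = s and [I⁻] = 2s; let s denote this solubility.
Ksp = [Pb²⁺][I⁻]^2 = s · (2s)^2 = 4s^3
4s^3 = 9.6×10⁻⁹  ⇒  s^3 = 2.4×10⁻⁹
s = 1.3×10⁻³ M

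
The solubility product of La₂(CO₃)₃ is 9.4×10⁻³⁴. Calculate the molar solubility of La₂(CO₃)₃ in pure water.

9.7×10⁻⁸ M

La₂(CO₃)₃(s) ⇌ 2 La³⁺(aq) + 3 CO₃²⁻(aq)
For each mole of La₂(CO₃)₃ that dissolves per liter, [La³⁺] = 2s and [CO₃²⁻] = 3s; let s denote this solubility.
Ksp = [La³⁺]^2[CO₃²⁻]^3 = (2s)^2 · (3s)^3 = 108s^5
108s^5 = 9.4×10⁻³⁴  ⇒  s^5 = 8.7×10⁻³⁶
s = 9.7×10⁻⁸ mol/L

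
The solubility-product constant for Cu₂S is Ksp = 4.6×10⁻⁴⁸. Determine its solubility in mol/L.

1.0×10⁻¹⁶ M

Cu₂S(s) ⇌ 2 Cu⁺(aq) + S²⁻(aq)
Let s be the molar solubility. Then [Cu⁺] = 2s and [S²⁻] = s.
Ksp = [Cu⁺]^2[S²⁻] = (2s)^2 · s = 4s^3
4s^3 = 4.6×10⁻⁴⁸  ⇒  s^3 = 1.2×10⁻⁴⁸
s = (1.2×10⁻⁴⁸)^(1/3) = 1.0×10⁻¹⁶ M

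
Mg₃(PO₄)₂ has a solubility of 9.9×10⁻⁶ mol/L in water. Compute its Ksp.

Ksp = 1.0×10⁻²³

Mg₃(PO₄)₂(s) ⇌ 3 Mg²⁺(aq) + 2 PO₄³⁻(aq)
Let s be the molar solubility. Then [Mg²⁺] = 3s and [PO₄³⁻] = 2s.
Ksp = [Mg²⁺]^3[PO₄³⁻]^2 = (3s)^3 · (2s)^2 = 108s^5
Ksp = 108 × (9.9×10⁻⁶)^5 = 1.0×10⁻²³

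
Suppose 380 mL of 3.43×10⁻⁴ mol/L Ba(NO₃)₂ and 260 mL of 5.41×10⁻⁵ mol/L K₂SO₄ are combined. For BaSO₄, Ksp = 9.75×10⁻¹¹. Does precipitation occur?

After mixing, V = 380 mL + 260 mL = 640 mL.
[Ba²⁺] = (3.43×10⁻⁴)(380)/640 = 2.04×10⁻⁴ mol/L
[SO₄²⁻] = (5.41×10⁻⁵)(260)/640 = 2.20×10⁻⁵ mol/L
Q = [Ba²⁺][SO₄²⁻] = 4.48×10⁻⁹
Since Q (4.48×10⁻⁹) exceeds Ksp (9.75×10⁻¹¹), BaSO₄ will precipitate.

Yes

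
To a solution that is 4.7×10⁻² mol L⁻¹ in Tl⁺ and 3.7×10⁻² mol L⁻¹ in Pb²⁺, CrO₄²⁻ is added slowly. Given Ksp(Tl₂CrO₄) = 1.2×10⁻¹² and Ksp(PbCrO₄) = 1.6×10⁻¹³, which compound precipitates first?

PbCrO₄

Precipitation of each salt begins when its ion product equals Ksp.
For Tl₂CrO₄: [CrO₄²⁻] = (Ksp/[Tl⁺]^2) = 5.4×10⁻¹⁰ mol L⁻¹
For PbCrO₄: [CrO₄²⁻] = (Ksp/[Pb²⁺]) = 4.3×10⁻¹² mol L⁻¹
PbCrO₄ requires the lower [CrO₄²⁻], so it precipitates first.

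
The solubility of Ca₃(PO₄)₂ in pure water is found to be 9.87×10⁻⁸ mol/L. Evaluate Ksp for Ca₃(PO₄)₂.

Ca₃(PO₄)₂(s) ⇌ 3 Ca²⁺(aq) + 2 PO₄³⁻(aq)
For each mole of Ca₃(PO₄)₂ that dissolves per liter, [Ca²⁺] = 3s and [PO₄³⁻] = 2s; let s denote this solubility.
Ksp = [Ca²⁺]^3[PO₄³⁻]^2 = (3s)^3 · (2s)^2 = 108s^5
Ksp = 108 × (9.87×10⁻⁸)^5 = 1.01×10⁻³³

Ksp = 1.01×10⁻³³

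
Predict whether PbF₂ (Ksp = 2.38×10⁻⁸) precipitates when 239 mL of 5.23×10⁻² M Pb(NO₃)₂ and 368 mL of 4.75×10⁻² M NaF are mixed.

Total volume after mixing = 239 + 368 = 607 mL.
[Pb²⁺] = (5.23×10⁻²)(239)/607 = 2.06×10⁻² M
[F⁻] = (4.75×10⁻²)(368)/607 = 2.88×10⁻² M
Q = [Pb²⁺][F⁻]^2 = 1.71×10⁻⁵
Since Q (1.71×10⁻⁵) exceeds Ksp (2.38×10⁻⁸), PbF₂ will precipitate.

Yes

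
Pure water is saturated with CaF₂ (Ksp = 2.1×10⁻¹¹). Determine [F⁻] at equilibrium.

3.5×10⁻⁴ M

CaF₂(s) ⇌ Ca²⁺(aq) + 2 F⁻(aq)
If s mol/L of CaF₂ dissolves, [Ca²⁺] = s and [F⁻] = 2s.
Ksp = [Ca²⁺][F⁻]^2 = s · (2s)^2 = 4s^3 = 2.1×10⁻¹¹
s = 1.7×10⁻⁴ M
[F⁻] = 2s = 3.5×10⁻⁴ M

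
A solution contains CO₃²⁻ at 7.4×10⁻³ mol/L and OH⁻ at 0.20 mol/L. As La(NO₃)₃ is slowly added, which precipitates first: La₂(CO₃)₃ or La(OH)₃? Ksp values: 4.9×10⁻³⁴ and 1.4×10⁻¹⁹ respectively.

La(OH)₃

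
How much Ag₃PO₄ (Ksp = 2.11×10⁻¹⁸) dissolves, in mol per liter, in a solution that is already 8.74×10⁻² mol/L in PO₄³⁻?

9.63×10⁻⁷ M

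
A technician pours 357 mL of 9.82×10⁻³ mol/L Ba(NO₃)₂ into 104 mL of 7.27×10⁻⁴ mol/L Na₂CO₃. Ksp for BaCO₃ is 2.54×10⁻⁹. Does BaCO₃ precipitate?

Yes

The combined volume is 461 mL.
[Ba²⁺] = (9.82×10⁻³)(357)/461 = 7.60×10⁻³ mol/L
[CO₃²⁻] = (7.27×10⁻⁴)(104)/461 = 1.64×10⁻⁴ mol/L
Q = [Ba²⁺][CO₃²⁻] = 1.25×10⁻⁶
Since Q (1.25×10⁻⁶) exceeds Ksp (2.54×10⁻⁹), BaCO₃ will precipitate.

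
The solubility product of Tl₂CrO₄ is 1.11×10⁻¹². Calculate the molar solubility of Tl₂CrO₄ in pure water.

6.52×10⁻⁵ M

Tl₂CrO₄(s) ⇌ 2 Tl⁺(aq) + CrO₄²⁻(aq)
If s mol/L of Tl₂CrO₄ dissolves, [Tl⁺] = 2s and [CrO₄²⁻] = s.
Ksp = [Tl⁺]^2[CrO₄²⁻] = (2s)^2 · s = 4s^3
4s^3 = 1.11×10⁻¹²  ⇒  s^3 = 2.78×10⁻¹³
s = 6.52×10⁻⁵ mol/L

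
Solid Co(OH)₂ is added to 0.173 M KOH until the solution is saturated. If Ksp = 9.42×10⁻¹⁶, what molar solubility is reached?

Co(OH)₂(s) ⇌ Co²⁺(aq) + 2 OH⁻(aq)
With OH⁻ already at 0.173 M and s small, take [OH⁻] ≈ 0.173 M and [Co²⁺] = s.
Ksp = [Co²⁺][OH⁻]^2 = s(0.173)^2
s = 9.42×10⁻¹⁶ / (0.173)^2 = 3.15×10⁻¹⁴
s = 3.15×10⁻¹⁴ M

3.15×10⁻¹⁴ M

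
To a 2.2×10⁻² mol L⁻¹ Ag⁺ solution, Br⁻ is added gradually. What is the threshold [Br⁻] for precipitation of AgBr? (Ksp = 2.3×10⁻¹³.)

Precipitation begins when Q = Ksp.
AgBr(s) ⇌ Ag⁺(aq) + Br⁻(aq)
Ksp = [Ag⁺][Br⁻] = [Br⁻](2.2×10⁻²)
[Br⁻] = 2.3×10⁻¹³ / (2.2×10⁻²) = 1.0×10⁻¹¹
[Br⁻] = 1.0×10⁻¹¹ mol L⁻¹

1.0×10⁻¹¹ M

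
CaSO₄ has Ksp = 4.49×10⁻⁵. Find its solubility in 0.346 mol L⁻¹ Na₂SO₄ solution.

1.30×10⁻⁴ M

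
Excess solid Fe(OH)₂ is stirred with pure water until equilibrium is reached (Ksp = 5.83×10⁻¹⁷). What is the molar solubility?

2.44×10⁻⁶ M

Fe(OH)₂(s) ⇌ Fe²⁺(aq) + 2 OH⁻(aq)
Let s be the molar solubility. Then [Fe²⁺] = s and [OH⁻] = 2s.
Ksp = [Fe²⁺][OH⁻]^2 = s · (2s)^2 = 4s^3
4s^3 = 5.83×10⁻¹⁷  ⇒  s^3 = 1.46×10⁻¹⁷
Taking the 3rd root, s = 2.44×10⁻⁶ mol/L.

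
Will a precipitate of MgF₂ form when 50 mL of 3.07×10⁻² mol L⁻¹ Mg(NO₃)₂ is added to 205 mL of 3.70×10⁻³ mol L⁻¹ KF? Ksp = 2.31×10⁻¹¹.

Yes

After mixing, V = 50 mL + 205 mL = 255 mL.
[Mg²⁺] = (3.07×10⁻²)(50)/255 = 6.02×10⁻³ mol L⁻¹
[F⁻] = (3.70×10⁻³)(205)/255 = 2.97×10⁻³ mol L⁻¹
Q = [Mg²⁺][F⁻]^2 = 5.33×10⁻⁸
Because Q > Ksp (5.33×10⁻⁸ vs 2.31×10⁻¹¹), a precipitate of MgF₂ forms.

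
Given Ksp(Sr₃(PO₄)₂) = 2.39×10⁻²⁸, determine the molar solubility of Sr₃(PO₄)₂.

1.17×10⁻⁶ M

Sr₃(PO₄)₂(s) ⇌ 3 Sr²⁺(aq) + 2 PO₄³⁻(aq)
With molar solubility s: [Sr²⁺] = 3s, [PO₄³⁻] = 2s.
Ksp = [Sr²⁺]^3[PO₄³⁻]^2 = (3s)^3 · (2s)^2 = 108s^5
108s^5 = 2.39×10⁻²⁸  ⇒  s^5 = 2.21×10⁻³⁰
Taking the 5th root, s = 1.17×10⁻⁶ mol L⁻¹.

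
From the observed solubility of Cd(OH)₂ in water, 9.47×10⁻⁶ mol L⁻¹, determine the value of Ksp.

Cd(OH)₂(s) ⇌ Cd²⁺(aq) + 2 OH⁻(aq)
For each mole of Cd(OH)₂ that dissolves per liter, [Cd²⁺] = s and [OH⁻] = 2s; let s denote this solubility.
Ksp = [Cd²⁺][OH⁻]^2 = s · (2s)^2 = 4s^3
Ksp = 4 × (9.47×10⁻⁶)^3 = 3.40×10⁻¹⁵

Ksp = 3.40×10⁻¹⁵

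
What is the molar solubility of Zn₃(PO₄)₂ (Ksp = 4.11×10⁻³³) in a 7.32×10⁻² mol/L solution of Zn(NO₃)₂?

Zn₃(PO₄)₂(s) ⇌ 3 Zn²⁺(aq) + 2 PO₄³⁻(aq)
Zn²⁺ is already present at 7.32×10⁻² mol/L. If s mol/L of Zn₃(PO₄)₂ dissolves, [PO₄³⁻] = 2s while [Zn²⁺] ≈ 7.32×10⁻² mol/L.
Ksp = [Zn²⁺]^3[PO₄³⁻]^2 = (7.32×10⁻²)^3(2s)^2
(2s)^2 = 4.11×10⁻³³ / (7.32×10⁻²)^3 = 1.05×10⁻²⁹
s = 1.62×10⁻¹⁵ mol/L

1.62×10⁻¹⁵ M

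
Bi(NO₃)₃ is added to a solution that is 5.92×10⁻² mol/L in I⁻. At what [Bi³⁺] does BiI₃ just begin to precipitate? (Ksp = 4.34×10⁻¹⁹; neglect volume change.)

A salt starts to precipitate once the ion product Q reaches its Ksp.
BiI₃(s) ⇌ Bi³⁺(aq) + 3 I⁻(aq)
Ksp = [Bi³⁺][I⁻]^3 = [Bi³⁺](5.92×10⁻²)^3
[Bi³⁺] = 4.34×10⁻¹⁹ / (5.92×10⁻²)^3 = 2.09×10⁻¹⁵
[Bi³⁺] = 2.09×10⁻¹⁵ mol/L

2.09×10⁻¹⁵ M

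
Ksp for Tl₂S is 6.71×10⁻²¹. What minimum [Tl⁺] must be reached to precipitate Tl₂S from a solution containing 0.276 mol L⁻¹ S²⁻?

Each salt precipitates once Q = Ksp for that salt.
Tl₂S(s) ⇌ 2 Tl⁺(aq) + S²⁻(aq)
Ksp = [Tl⁺]^2[S²⁻] = [Tl⁺]^2(0.276)
[Tl⁺]^2 = 6.71×10⁻²¹ / (0.276) = 2.43×10⁻²⁰
[Tl⁺] = 1.56×10⁻¹⁰ mol L⁻¹

1.56×10⁻¹⁰ M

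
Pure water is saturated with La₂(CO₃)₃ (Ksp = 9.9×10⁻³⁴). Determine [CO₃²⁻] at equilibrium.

2.9×10⁻⁷ M

La₂(CO₃)₃(s) ⇌ 2 La³⁺(aq) + 3 CO₃²⁻(aq)
With molar solubility s: [La³⁺] = 2s, [CO₃²⁻] = 3s.
Ksp = [La³⁺]^2[CO₃²⁻]^3 = (2s)^2 · (3s)^3 = 108s^5 = 9.9×10⁻³⁴
s = 9.8×10⁻⁸ M
[CO₃²⁻] = 3s = 2.9×10⁻⁷ M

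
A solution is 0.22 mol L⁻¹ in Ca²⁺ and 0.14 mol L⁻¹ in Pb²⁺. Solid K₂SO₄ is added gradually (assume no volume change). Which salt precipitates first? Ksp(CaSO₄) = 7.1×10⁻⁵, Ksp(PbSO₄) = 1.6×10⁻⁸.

Precipitation begins when Q = Ksp.
For CaSO₄: [SO₄²⁻] = (Ksp/[Ca²⁺]) = 3.2×10⁻⁴ mol L⁻¹
For PbSO₄: [SO₄²⁻] = (Ksp/[Pb²⁺]) = 1.1×10⁻⁷ mol L⁻¹
The smaller threshold [SO₄²⁻] is reached first, so PbSO₄ precipitates first.

PbSO₄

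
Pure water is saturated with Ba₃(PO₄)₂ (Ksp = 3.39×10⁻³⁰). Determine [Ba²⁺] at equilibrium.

1.50×10⁻⁶ M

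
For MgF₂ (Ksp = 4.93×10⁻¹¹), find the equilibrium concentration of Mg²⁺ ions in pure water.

2.31×10⁻⁴ M

MgF₂(s) ⇌ Mg²⁺(aq) + 2 F⁻(aq)
If s mol/L of MgF₂ dissolves, [Mg²⁺] = s and [F⁻] = 2s.
Ksp = [Mg²⁺][F⁻]^2 = s · (2s)^2 = 4s^3 = 4.93×10⁻¹¹
s = 2.31×10⁻⁴ mol L⁻¹
[Mg²⁺] = s = 2.31×10⁻⁴ mol L⁻¹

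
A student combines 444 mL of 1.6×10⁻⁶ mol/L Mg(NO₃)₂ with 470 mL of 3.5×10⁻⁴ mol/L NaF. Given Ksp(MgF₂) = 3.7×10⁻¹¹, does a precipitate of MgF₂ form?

Total volume after mixing = 444 + 470 = 914 mL.
[Mg²⁺] = (1.6×10⁻⁶)(444)/914 = 7.8×10⁻⁷ mol/L
[F⁻] = (3.5×10⁻⁴)(470)/914 = 1.8×10⁻⁴ mol/L
Q = [Mg²⁺][F⁻]^2 = 2.5×10⁻¹⁴
Q = 2.5×10⁻¹⁴ < Ksp = 3.7×10⁻¹¹, so the solution is unsaturated and no precipitate forms.

No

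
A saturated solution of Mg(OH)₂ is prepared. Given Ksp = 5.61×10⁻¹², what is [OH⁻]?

2.24×10⁻⁴ M

Mg(OH)₂(s) ⇌ Mg²⁺(aq) + 2 OH⁻(aq)
If s mol/L of Mg(OH)₂ dissolves, [Mg²⁺] = s and [OH⁻] = 2s.
Ksp = [Mg²⁺][OH⁻]^2 = s · (2s)^2 = 4s^3 = 5.61×10⁻¹²
s = 1.12×10⁻⁴ M
[OH⁻] = 2s = 2.24×10⁻⁴ M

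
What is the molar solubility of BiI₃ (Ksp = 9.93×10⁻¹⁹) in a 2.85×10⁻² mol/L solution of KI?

BiI₃(s) ⇌ Bi³⁺(aq) + 3 I⁻(aq)
Let s be the solubility of BiI₃ here. The common ion gives [I⁻] ≈ 2.85×10⁻² mol/L, and [Bi³⁺] = s.
Ksp = [Bi³⁺][I⁻]^3 = s(2.85×10⁻²)^3
s = 9.93×10⁻¹⁹ / (2.85×10⁻²)^3 = 4.29×10⁻¹⁴
s = 4.29×10⁻¹⁴ mol/L

4.29×10⁻¹⁴ M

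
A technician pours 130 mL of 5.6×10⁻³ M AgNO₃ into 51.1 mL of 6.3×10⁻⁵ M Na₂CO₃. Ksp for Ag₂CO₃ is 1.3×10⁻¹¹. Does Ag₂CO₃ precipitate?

Total volume after mixing = 130 + 51.1 = 181.1 mL.
[Ag⁺] = (5.6×10⁻³)(130)/181.1 = 4.0×10⁻³ M
[CO₃²⁻] = (6.3×10⁻⁵)(51.1)/181.1 = 1.8×10⁻⁵ M
Q = [Ag⁺]^2[CO₃²⁻] = 2.9×10⁻¹⁰
Since Q (2.9×10⁻¹⁰) exceeds Ksp (1.3×10⁻¹¹), Ag₂CO₃ will precipitate.

Yes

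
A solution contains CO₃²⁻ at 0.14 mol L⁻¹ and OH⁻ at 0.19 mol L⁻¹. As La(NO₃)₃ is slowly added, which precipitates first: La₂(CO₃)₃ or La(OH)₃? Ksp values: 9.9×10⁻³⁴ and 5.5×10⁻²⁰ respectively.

Precipitation begins when Q = Ksp.
For La₂(CO₃)₃: [La³⁺] = (Ksp/[CO₃²⁻]^3)^(1/2) = 6.0×10⁻¹⁶ mol L⁻¹
For La(OH)₃: [La³⁺] = (Ksp/[OH⁻]^3) = 8.0×10⁻¹⁸ mol L⁻¹
La(OH)₃ requires the lower [La³⁺], so it precipitates first.

La(OH)₃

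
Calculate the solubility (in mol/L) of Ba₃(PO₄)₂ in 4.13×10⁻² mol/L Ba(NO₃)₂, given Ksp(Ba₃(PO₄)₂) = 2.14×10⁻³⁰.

8.71×10⁻¹⁴ M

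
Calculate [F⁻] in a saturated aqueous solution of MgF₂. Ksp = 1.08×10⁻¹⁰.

6.00×10⁻⁴ M

MgF₂(s) ⇌ Mg²⁺(aq) + 2 F⁻(aq)
For each mole of MgF₂ that dissolves per liter, [Mg²⁺] = s and [F⁻] = 2s; let s denote this solubility.
Ksp = [Mg²⁺][F⁻]^2 = s · (2s)^2 = 4s^3 = 1.08×10⁻¹⁰
s = 3.00×10⁻⁴ mol/L
[F⁻] = 2s = 6.00×10⁻⁴ mol/L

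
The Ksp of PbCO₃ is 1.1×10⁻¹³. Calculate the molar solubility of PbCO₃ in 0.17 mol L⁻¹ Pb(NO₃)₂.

6.5×10⁻¹³ M

PbCO₃(s) ⇌ Pb²⁺(aq) + CO₃²⁻(aq)
The solution already contains Pb²⁺ at 0.17 mol L⁻¹. Let s be the molar solubility of PbCO₃.
[Pb²⁺] ≈ 0.17 mol L⁻¹ (common ion dominates); [CO₃²⁻] = s.
Ksp = [Pb²⁺][CO₃²⁻] = (0.17)s
s = 1.1×10⁻¹³ / (0.17) = 6.5×10⁻¹³
s = 6.5×10⁻¹³ mol L⁻¹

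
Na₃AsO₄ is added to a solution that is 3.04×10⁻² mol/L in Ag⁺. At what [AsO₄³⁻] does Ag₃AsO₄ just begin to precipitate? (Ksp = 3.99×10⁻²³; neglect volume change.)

1.42×10⁻¹⁸ M

Precipitation begins when Q = Ksp.
Ag₃AsO₄(s) ⇌ 3 Ag⁺(aq) + AsO₄³⁻(aq)
Ksp = [Ag⁺]^3[AsO₄³⁻] = [AsO₄³⁻](3.04×10⁻²)^3
[AsO₄³⁻] = 3.99×10⁻²³ / (3.04×10⁻²)^3 = 1.42×10⁻¹⁸
[AsO₄³⁻] = 1.42×10⁻¹⁸ mol/L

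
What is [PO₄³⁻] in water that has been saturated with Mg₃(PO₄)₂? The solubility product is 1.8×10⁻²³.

2.2×10⁻⁵ M

Mg₃(PO₄)₂(s) ⇌ 3 Mg²⁺(aq) + 2 PO₄³⁻(aq)
Let s be the molar solubility. Then [Mg²⁺] = 3s and [PO₄³⁻] = 2s.
Ksp = [Mg²⁺]^3[PO₄³⁻]^2 = (3s)^3 · (2s)^2 = 108s^5 = 1.8×10⁻²³
s = 1.1×10⁻⁵ mol/L
[PO₄³⁻] = 2s = 2.2×10⁻⁵ mol/L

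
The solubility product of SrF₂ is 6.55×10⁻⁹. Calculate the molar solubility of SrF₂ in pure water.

SrF₂(s) ⇌ Sr²⁺(aq) + 2 F⁻(aq)
With molar solubility s: [Sr²⁺] = s, [F⁻] = 2s.
Ksp = [Sr²⁺][F⁻]^2 = s · (2s)^2 = 4s^3
4s^3 = 6.55×10⁻⁹  ⇒  s^3 = 1.64×10⁻⁹
Taking the 3rd root, s = 1.18×10⁻³ mol L⁻¹.

1.18×10⁻³ M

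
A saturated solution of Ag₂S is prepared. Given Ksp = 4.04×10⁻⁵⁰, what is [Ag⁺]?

4.32×10⁻¹⁷ M

Ag₂S(s) ⇌ 2 Ag⁺(aq) + S²⁻(aq)
Call the molar solubility s, so that [Ag⁺] = 2s and [S²⁻] = s.
Ksp = [Ag⁺]^2[S²⁻] = (2s)^2 · s = 4s^3 = 4.04×10⁻⁵⁰
s = 2.16×10⁻¹⁷ mol/L
[Ag⁺] = 2s = 4.32×10⁻¹⁷ mol/L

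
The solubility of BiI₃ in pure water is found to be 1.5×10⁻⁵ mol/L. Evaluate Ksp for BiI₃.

Ksp = 1.4×10⁻¹⁸

BiI₃(s) ⇌ Bi³⁺(aq) + 3 I⁻(aq)
For each mole of BiI₃ that dissolves per liter, [Bi³⁺] = s and [I⁻] = 3s; let s denote this solubility.
Ksp = [Bi³⁺][I⁻]^3 = s · (3s)^3 = 27s^4
Ksp = 27 × (1.5×10⁻⁵)^4 = 1.4×10⁻¹⁸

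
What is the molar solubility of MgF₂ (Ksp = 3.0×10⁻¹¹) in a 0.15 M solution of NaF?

1.3×10⁻⁹ M

MgF₂(s) ⇌ Mg²⁺(aq) + 2 F⁻(aq)
With F⁻ already at 0.15 M and s small, take [F⁻] ≈ 0.15 M and [Mg²⁺] = s.
Ksp = [Mg²⁺][F⁻]^2 = s(0.15)^2
s = 3.0×10⁻¹¹ / (0.15)^2 = 1.3×10⁻⁹
s = 1.3×10⁻⁹ M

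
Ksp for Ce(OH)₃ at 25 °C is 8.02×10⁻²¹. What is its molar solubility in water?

4.15×10⁻⁶ M

Ce(OH)₃(s) ⇌ Ce³⁺(aq) + 3 OH⁻(aq)
If s mol/L of Ce(OH)₃ dissolves, [Ce³⁺] = s and [OH⁻] = 3s.
Ksp = [Ce³⁺][OH⁻]^3 = s · (3s)^3 = 27s^4
27s^4 = 8.02×10⁻²¹  ⇒  s^4 = 2.97×10⁻²²
s = 4.15×10⁻⁶ mol L⁻¹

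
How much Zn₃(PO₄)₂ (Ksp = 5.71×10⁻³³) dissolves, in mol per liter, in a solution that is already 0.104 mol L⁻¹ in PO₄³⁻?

2.69×10⁻¹¹ M

Zn₃(PO₄)₂(s) ⇌ 3 Zn²⁺(aq) + 2 PO₄³⁻(aq)
The solution already contains PO₄³⁻ at 0.104 mol L⁻¹. Let s be the molar solubility of Zn₃(PO₄)₂.
[PO₄³⁻] ≈ 0.104 mol L⁻¹ (common ion dominates); [Zn²⁺] = 3s.
Ksp = [Zn²⁺]^3[PO₄³⁻]^2 = (3s)^3(0.104)^2
(3s)^3 = 5.71×10⁻³³ / (0.104)^2 = 5.28×10⁻³¹
s = 2.69×10⁻¹¹ mol L⁻¹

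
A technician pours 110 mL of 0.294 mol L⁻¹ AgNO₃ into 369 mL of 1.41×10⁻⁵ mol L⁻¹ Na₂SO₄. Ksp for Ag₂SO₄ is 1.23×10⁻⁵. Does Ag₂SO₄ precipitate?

After mixing, V = 110 mL + 369 mL = 479 mL.
[Ag⁺] = (0.294)(110)/479 = 6.75×10⁻² mol L⁻¹
[SO₄²⁻] = (1.41×10⁻⁵)(369)/479 = 1.09×10⁻⁵ mol L⁻¹
Q = [Ag⁺]^2[SO₄²⁻] = 4.95×10⁻⁸
Q = 4.95×10⁻⁸ < Ksp = 1.23×10⁻⁵, so the solution is unsaturated and no precipitate forms.

No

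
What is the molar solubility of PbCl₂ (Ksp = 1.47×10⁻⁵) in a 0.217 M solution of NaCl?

3.12×10⁻⁴ M

PbCl₂(s) ⇌ Pb²⁺(aq) + 2 Cl⁻(aq)
The solution already contains Cl⁻ at 0.217 M. Let s be the molar solubility of PbCl₂.
[Cl⁻] ≈ 0.217 M (common ion dominates); [Pb²⁺] = s.
Ksp = [Pb²⁺][Cl⁻]^2 = s(0.217)^2
s = 1.47×10⁻⁵ / (0.217)^2 = 3.12×10⁻⁴
s = 3.12×10⁻⁴ M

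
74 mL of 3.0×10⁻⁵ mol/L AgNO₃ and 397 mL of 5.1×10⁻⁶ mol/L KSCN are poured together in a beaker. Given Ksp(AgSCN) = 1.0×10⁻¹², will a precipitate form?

After mixing, V = 74 mL + 397 mL = 471 mL.
[Ag⁺] = (3.0×10⁻⁵)(74)/471 = 4.7×10⁻⁶ mol/L
[SCN⁻] = (5.1×10⁻⁶)(397)/471 = 4.3×10⁻⁶ mol/L
Q = [Ag⁺][SCN⁻] = 2.0×10⁻¹¹
Q = 2.0×10⁻¹¹ > Ksp = 1.0×10⁻¹², so the solution is supersaturated and AgSCN precipitates.

Yes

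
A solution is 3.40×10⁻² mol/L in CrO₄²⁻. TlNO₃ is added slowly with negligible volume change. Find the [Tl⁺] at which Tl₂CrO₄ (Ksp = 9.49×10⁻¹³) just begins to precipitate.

The threshold for precipitation is Q = Ksp.
Tl₂CrO₄(s) ⇌ 2 Tl⁺(aq) + CrO₄²⁻(aq)
Ksp = [Tl⁺]^2[CrO₄²⁻] = [Tl⁺]^2(3.40×10⁻²)
[Tl⁺]^2 = 9.49×10⁻¹³ / (3.40×10⁻²) = 2.79×10⁻¹¹
[Tl⁺] = 5.28×10⁻⁶ mol/L

5.28×10⁻⁶ M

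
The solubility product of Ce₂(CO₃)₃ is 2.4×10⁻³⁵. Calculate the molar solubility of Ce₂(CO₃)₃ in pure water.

Ce₂(CO₃)₃(s) ⇌ 2 Ce³⁺(aq) + 3 CO₃²⁻(aq)
Let s be the molar solubility. Then [Ce³⁺] = 2s and [CO₃²⁻] = 3s.
Ksp = [Ce³⁺]^2[CO₃²⁻]^3 = (2s)^2 · (3s)^3 = 108s^5
108s^5 = 2.4×10⁻³⁵  ⇒  s^5 = 2.2×10⁻³⁷
s = (2.2×10⁻³⁷)^(1/5) = 4.7×10⁻⁸ mol/L

4.7×10⁻⁸ M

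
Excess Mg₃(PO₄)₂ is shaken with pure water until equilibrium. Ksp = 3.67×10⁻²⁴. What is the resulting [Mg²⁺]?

2.42×10⁻⁵ M

Mg₃(PO₄)₂(s) ⇌ 3 Mg²⁺(aq) + 2 PO₄³⁻(aq)
With molar solubility s: [Mg²⁺] = 3s, [PO₄³⁻] = 2s.
Ksp = [Mg²⁺]^3[PO₄³⁻]^2 = (3s)^3 · (2s)^2 = 108s^5 = 3.67×10⁻²⁴
s = 8.06×10⁻⁶ mol/L
[Mg²⁺] = 3s = 2.42×10⁻⁵ mol/L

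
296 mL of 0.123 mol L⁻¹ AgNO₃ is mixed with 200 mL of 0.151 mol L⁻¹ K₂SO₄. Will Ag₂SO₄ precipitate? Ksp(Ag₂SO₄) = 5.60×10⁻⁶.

Yes

The combined volume is 496 mL.
[Ag⁺] = (0.123)(296)/496 = 7.34×10⁻² mol L⁻¹
[SO₄²⁻] = (0.151)(200)/496 = 6.09×10⁻² mol L⁻¹
Q = [Ag⁺]^2[SO₄²⁻] = 3.28×10⁻⁴
Q = 3.28×10⁻⁴ > Ksp = 5.60×10⁻⁶, so the solution is supersaturated and Ag₂SO₄ precipitates.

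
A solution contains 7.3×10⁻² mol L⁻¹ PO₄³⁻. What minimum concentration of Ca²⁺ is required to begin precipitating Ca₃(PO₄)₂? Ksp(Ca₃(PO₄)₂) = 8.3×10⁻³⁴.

5.4×10⁻¹¹ M

Precipitation begins when Q = Ksp.
Ca₃(PO₄)₂(s) ⇌ 3 Ca²⁺(aq) + 2 PO₄³⁻(aq)
Ksp = [Ca²⁺]^3[PO₄³⁻]^2 = [Ca²⁺]^3(7.3×10⁻²)^2
[Ca²⁺]^3 = 8.3×10⁻³⁴ / (7.3×10⁻²)^2 = 1.6×10⁻³¹
[Ca²⁺] = 5.4×10⁻¹¹ mol L⁻¹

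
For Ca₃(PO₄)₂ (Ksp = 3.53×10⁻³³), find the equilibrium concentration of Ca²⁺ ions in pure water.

3.80×10⁻⁷ M

Ca₃(PO₄)₂(s) ⇌ 3 Ca²⁺(aq) + 2 PO₄³⁻(aq)
Let s be the molar solubility. Then [Ca²⁺] = 3s and [PO₄³⁻] = 2s.
Ksp = [Ca²⁺]^3[PO₄³⁻]^2 = (3s)^3 · (2s)^2 = 108s^5 = 3.53×10⁻³³
s = 1.27×10⁻⁷ M
[Ca²⁺] = 3s = 3.80×10⁻⁷ M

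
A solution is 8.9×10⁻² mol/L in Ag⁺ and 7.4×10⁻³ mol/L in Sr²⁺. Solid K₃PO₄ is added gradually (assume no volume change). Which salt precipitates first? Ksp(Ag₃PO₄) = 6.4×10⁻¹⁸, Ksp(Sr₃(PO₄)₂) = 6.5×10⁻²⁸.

Each salt precipitates once Q = Ksp for that salt.
For Ag₃PO₄: [PO₄³⁻] = (Ksp/[Ag⁺]^3) = 9.1×10⁻¹⁵ mol/L
For Sr₃(PO₄)₂: [PO₄³⁻] = (Ksp/[Sr²⁺]^3)^(1/2) = 4.0×10⁻¹¹ mol/L
The smaller threshold [PO₄³⁻] is reached first, so Ag₃PO₄ precipitates first.

Ag₃PO₄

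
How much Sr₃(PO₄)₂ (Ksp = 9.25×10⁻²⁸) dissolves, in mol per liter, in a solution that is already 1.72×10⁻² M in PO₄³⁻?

4.87×10⁻⁹ M

Sr₃(PO₄)₂(s) ⇌ 3 Sr²⁺(aq) + 2 PO₄³⁻(aq)
Let s be the solubility of Sr₃(PO₄)₂ here. The common ion gives [PO₄³⁻] ≈ 1.72×10⁻² M, and [Sr²⁺] = 3s.
Ksp = [Sr²⁺]^3[PO₄³⁻]^2 = (3s)^3(1.72×10⁻²)^2
(3s)^3 = 9.25×10⁻²⁸ / (1.72×10⁻²)^2 = 3.13×10⁻²⁴
s = 4.87×10⁻⁹ M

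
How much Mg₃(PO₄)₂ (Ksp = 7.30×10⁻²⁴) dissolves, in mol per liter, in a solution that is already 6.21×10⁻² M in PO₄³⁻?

4.12×10⁻⁸ M

Mg₃(PO₄)₂(s) ⇌ 3 Mg²⁺(aq) + 2 PO₄³⁻(aq)
With PO₄³⁻ already at 6.21×10⁻² M and s small, take [PO₄³⁻] ≈ 6.21×10⁻² M and [Mg²⁺] = 3s.
Ksp = [Mg²⁺]^3[PO₄³⁻]^2 = (3s)^3(6.21×10⁻²)^2
(3s)^3 = 7.30×10⁻²⁴ / (6.21×10⁻²)^2 = 1.89×10⁻²¹
s = 4.12×10⁻⁸ M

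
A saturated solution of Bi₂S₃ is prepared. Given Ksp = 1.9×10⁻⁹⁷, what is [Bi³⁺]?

Bi₂S₃(s) ⇌ 2 Bi³⁺(aq) + 3 S²⁻(aq)
Call the molar solubility s, so that [Bi³⁺] = 2s and [S²⁻] = 3s.
Ksp = [Bi³⁺]^2[S²⁻]^3 = (2s)^2 · (3s)^3 = 108s^5 = 1.9×10⁻⁹⁷
s = 1.8×10⁻²⁰ mol/L
[Bi³⁺] = 2s = 3.5×10⁻²⁰ mol/L

3.5×10⁻²⁰ M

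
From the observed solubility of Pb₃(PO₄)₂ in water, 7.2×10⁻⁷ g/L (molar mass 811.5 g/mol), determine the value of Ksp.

Ksp = 5.9×10⁻⁴⁴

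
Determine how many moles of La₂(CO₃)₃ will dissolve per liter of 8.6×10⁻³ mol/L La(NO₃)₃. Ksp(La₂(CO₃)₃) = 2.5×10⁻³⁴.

5.0×10⁻¹¹ M

La₂(CO₃)₃(s) ⇌ 2 La³⁺(aq) + 3 CO₃²⁻(aq)
With La³⁺ already at 8.6×10⁻³ mol/L and s small, take [La³⁺] ≈ 8.6×10⁻³ mol/L and [CO₃²⁻] = 3s.
Ksp = [La³⁺]^2[CO₃²⁻]^3 = (8.6×10⁻³)^2(3s)^3
(3s)^3 = 2.5×10⁻³⁴ / (8.6×10⁻³)^2 = 3.4×10⁻³⁰
s = 5.0×10⁻¹¹ mol/L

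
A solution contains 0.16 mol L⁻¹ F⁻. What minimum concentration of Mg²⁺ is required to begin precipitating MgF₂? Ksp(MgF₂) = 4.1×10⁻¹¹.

1.6×10⁻⁹ M

The threshold for precipitation is Q = Ksp.
MgF₂(s) ⇌ Mg²⁺(aq) + 2 F⁻(aq)
Ksp = [Mg²⁺][F⁻]^2 = [Mg²⁺](0.16)^2
[Mg²⁺] = 4.1×10⁻¹¹ / (0.16)^2 = 1.6×10⁻⁹
[Mg²⁺] = 1.6×10⁻⁹ mol L⁻¹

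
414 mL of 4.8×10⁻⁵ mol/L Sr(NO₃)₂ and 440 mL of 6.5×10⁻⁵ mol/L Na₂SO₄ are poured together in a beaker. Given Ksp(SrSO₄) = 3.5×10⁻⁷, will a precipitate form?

After mixing, V = 414 mL + 440 mL = 854 mL.
[Sr²⁺] = (4.8×10⁻⁵)(414)/854 = 2.3×10⁻⁵ mol/L
[SO₄²⁻] = (6.5×10⁻⁵)(440)/854 = 3.3×10⁻⁵ mol/L
Q = [Sr²⁺][SO₄²⁻] = 7.8×10⁻¹⁰
Q = 7.8×10⁻¹⁰ < Ksp = 3.5×10⁻⁷, so the solution is unsaturated and no precipitate forms.

No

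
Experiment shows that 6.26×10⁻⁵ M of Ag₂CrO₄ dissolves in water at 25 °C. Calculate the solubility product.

Ksp = 9.81×10⁻¹³

Ag₂CrO₄(s) ⇌ 2 Ag⁺(aq) + CrO₄²⁻(aq)
If s mol/L of Ag₂CrO₄ dissolves, [Ag⁺] = 2s and [CrO₄²⁻] = s.
Ksp = [Ag⁺]^2[CrO₄²⁻] = (2s)^2 · s = 4s^3
Ksp = 4 × (6.26×10⁻⁵)^3 = 9.81×10⁻¹³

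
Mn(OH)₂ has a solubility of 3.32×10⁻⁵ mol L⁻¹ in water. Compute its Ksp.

Mn(OH)₂(s) ⇌ Mn²⁺(aq) + 2 OH⁻(aq)
With molar solubility s: [Mn²⁺] = s, [OH⁻] = 2s.
Ksp = [Mn²⁺][OH⁻]^2 = s · (2s)^2 = 4s^3
Ksp = 4 × (3.32×10⁻⁵)^3 = 1.46×10⁻¹³

Ksp = 1.46×10⁻¹³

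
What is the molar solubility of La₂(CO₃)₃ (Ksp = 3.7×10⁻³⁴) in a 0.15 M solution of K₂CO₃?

La₂(CO₃)₃(s) ⇌ 2 La³⁺(aq) + 3 CO₃²⁻(aq)
The solution already contains CO₃²⁻ at 0.15 M. Let s be the molar solubility of La₂(CO₃)₃.
[CO₃²⁻] ≈ 0.15 M (common ion dominates); [La³⁺] = 2s.
Ksp = [La³⁺]^2[CO₃²⁻]^3 = (2s)^2(0.15)^3
(2s)^2 = 3.7×10⁻³⁴ / (0.15)^3 = 1.1×10⁻³¹
s = 1.7×10⁻¹⁶ M

1.7×10⁻¹⁶ M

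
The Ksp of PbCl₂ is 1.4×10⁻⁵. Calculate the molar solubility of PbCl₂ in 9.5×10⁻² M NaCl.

1.6×10⁻³ M

PbCl₂(s) ⇌ Pb²⁺(aq) + 2 Cl⁻(aq)
Cl⁻ is already present at 9.5×10⁻² M. If s mol/L of PbCl₂ dissolves, [Pb²⁺] = s while [Cl⁻] ≈ 9.5×10⁻² M.
Ksp = [Pb²⁺][Cl⁻]^2 = s(9.5×10⁻²)^2
s = 1.4×10⁻⁵ / (9.5×10⁻²)^2 = 1.6×10⁻³
s = 1.6×10⁻³ M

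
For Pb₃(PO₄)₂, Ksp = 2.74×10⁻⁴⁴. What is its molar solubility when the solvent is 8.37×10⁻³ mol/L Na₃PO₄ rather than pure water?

2.44×10⁻¹⁴ M

Pb₃(PO₄)₂(s) ⇌ 3 Pb²⁺(aq) + 2 PO₄³⁻(aq)
PO₄³⁻ is already present at 8.37×10⁻³ mol/L. If s mol/L of Pb₃(PO₄)₂ dissolves, [Pb²⁺] = 3s while [PO₄³⁻] ≈ 8.37×10⁻³ mol/L.
Ksp = [Pb²⁺]^3[PO₄³⁻]^2 = (3s)^3(8.37×10⁻³)^2
(3s)^3 = 2.74×10⁻⁴⁴ / (8.37×10⁻³)^2 = 3.91×10⁻⁴⁰
s = 2.44×10⁻¹⁴ mol/L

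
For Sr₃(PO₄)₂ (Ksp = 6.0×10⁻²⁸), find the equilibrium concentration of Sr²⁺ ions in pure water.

Sr₃(PO₄)₂(s) ⇌ 3 Sr²⁺(aq) + 2 PO₄³⁻(aq)
Call the molar solubility s, so that [Sr²⁺] = 3s and [PO₄³⁻] = 2s.
Ksp = [Sr²⁺]^3[PO₄³⁻]^2 = (3s)^3 · (2s)^2 = 108s^5 = 6.0×10⁻²⁸
s = 1.4×10⁻⁶ mol/L
[Sr²⁺] = 3s = 4.2×10⁻⁶ mol/L

4.2×10⁻⁶ M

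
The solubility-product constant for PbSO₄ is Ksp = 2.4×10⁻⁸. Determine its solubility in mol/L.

PbSO₄(s) ⇌ Pb²⁺(aq) + SO₄²⁻(aq)
If s mol/L of PbSO₄ dissolves, [Pb²⁺] = s and [SO₄²⁻] = s.
Ksp = [Pb²⁺][SO₄²⁻] = s · s = s^2
s^2 = 2.4×10⁻⁸
Taking the 2nd root, s = 1.5×10⁻⁴ mol L⁻¹.

1.5×10⁻⁴ M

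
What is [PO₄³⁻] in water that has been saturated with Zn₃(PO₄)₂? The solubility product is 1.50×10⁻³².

3.39×10⁻⁷ M

Zn₃(PO₄)₂(s) ⇌ 3 Zn²⁺(aq) + 2 PO₄³⁻(aq)
If s mol/L of Zn₃(PO₄)₂ dissolves, [Zn²⁺] = 3s and [PO₄³⁻] = 2s.
Ksp = [Zn²⁺]^3[PO₄³⁻]^2 = (3s)^3 · (2s)^2 = 108s^5 = 1.50×10⁻³²
s = 1.69×10⁻⁷ M
[PO₄³⁻] = 2s = 3.39×10⁻⁷ M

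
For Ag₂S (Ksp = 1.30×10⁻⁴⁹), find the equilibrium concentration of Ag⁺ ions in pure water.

6.38×10⁻¹⁷ M

Ag₂S(s) ⇌ 2 Ag⁺(aq) + S²⁻(aq)
If s mol/L of Ag₂S dissolves, [Ag⁺] = 2s and [S²⁻] = s.
Ksp = [Ag⁺]^2[S²⁻] = (2s)^2 · s = 4s^3 = 1.30×10⁻⁴⁹
s = 3.19×10⁻¹⁷ mol L⁻¹
[Ag⁺] = 2s = 6.38×10⁻¹⁷ mol L⁻¹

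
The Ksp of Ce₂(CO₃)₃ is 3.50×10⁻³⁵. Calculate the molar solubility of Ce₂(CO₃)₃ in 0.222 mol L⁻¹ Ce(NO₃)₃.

Ce₂(CO₃)₃(s) ⇌ 2 Ce³⁺(aq) + 3 CO₃²⁻(aq)
Let s be the solubility of Ce₂(CO₃)₃ here. The common ion gives [Ce³⁺] ≈ 0.222 mol L⁻¹, and [CO₃²⁻] = 3s.
Ksp = [Ce³⁺]^2[CO₃²⁻]^3 = (0.222)^2(3s)^3
(3s)^3 = 3.50×10⁻³⁵ / (0.222)^2 = 7.10×10⁻³⁴
s = 2.97×10⁻¹² mol L⁻¹

2.97×10⁻¹² M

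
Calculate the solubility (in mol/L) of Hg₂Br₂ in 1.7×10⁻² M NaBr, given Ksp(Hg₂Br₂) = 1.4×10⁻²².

4.8×10⁻¹⁹ M

Hg₂Br₂(s) ⇌ Hg₂²⁺(aq) + 2 Br⁻(aq)
Let s be the solubility of Hg₂Br₂ here. The common ion gives [Br⁻] ≈ 1.7×10⁻² M, and [Hg₂²⁺] = s.
Ksp = [Hg₂²⁺][Br⁻]^2 = s(1.7×10⁻²)^2
s = 1.4×10⁻²² / (1.7×10⁻²)^2 = 4.8×10⁻¹⁹
s = 4.8×10⁻¹⁹ M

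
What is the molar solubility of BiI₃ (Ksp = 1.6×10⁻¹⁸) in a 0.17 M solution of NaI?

3.3×10⁻¹⁶ M

BiI₃(s) ⇌ Bi³⁺(aq) + 3 I⁻(aq)
With I⁻ already at 0.17 M and s small, take [I⁻] ≈ 0.17 M and [Bi³⁺] = s.
Ksp = [Bi³⁺][I⁻]^3 = s(0.17)^3
s = 1.6×10⁻¹⁸ / (0.17)^3 = 3.3×10⁻¹⁶
s = 3.3×10⁻¹⁶ M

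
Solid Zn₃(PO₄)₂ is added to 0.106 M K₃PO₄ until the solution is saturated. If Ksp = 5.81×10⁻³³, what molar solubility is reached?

2.68×10⁻¹¹ M

Zn₃(PO₄)₂(s) ⇌ 3 Zn²⁺(aq) + 2 PO₄³⁻(aq)
PO₄³⁻ is already present at 0.106 M. If s mol/L of Zn₃(PO₄)₂ dissolves, [Zn²⁺] = 3s while [PO₄³⁻] ≈ 0.106 M.
Ksp = [Zn²⁺]^3[PO₄³⁻]^2 = (3s)^3(0.106)^2
(3s)^3 = 5.81×10⁻³³ / (0.106)^2 = 5.17×10⁻³¹
s = 2.68×10⁻¹¹ M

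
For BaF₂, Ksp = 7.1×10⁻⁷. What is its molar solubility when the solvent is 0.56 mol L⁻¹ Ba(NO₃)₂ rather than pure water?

BaF₂(s) ⇌ Ba²⁺(aq) + 2 F⁻(aq)
Ba²⁺ is already present at 0.56 mol L⁻¹. If s mol/L of BaF₂ dissolves, [F⁻] = 2s while [Ba²⁺] ≈ 0.56 mol L⁻¹.
Ksp = [Ba²⁺][F⁻]^2 = (0.56)(2s)^2
(2s)^2 = 7.1×10⁻⁷ / (0.56) = 1.3×10⁻⁶
s = 5.6×10⁻⁴ mol L⁻¹

5.6×10⁻⁴ M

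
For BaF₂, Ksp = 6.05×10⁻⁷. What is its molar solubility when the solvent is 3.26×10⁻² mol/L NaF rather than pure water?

5.69×10⁻⁴ M

BaF₂(s) ⇌ Ba²⁺(aq) + 2 F⁻(aq)
F⁻ is already present at 3.26×10⁻² mol/L. If s mol/L of BaF₂ dissolves, [Ba²⁺] = s while [F⁻] ≈ 3.26×10⁻² mol/L.
Ksp = [Ba²⁺][F⁻]^2 = s(3.26×10⁻²)^2
s = 6.05×10⁻⁷ / (3.26×10⁻²)^2 = 5.69×10⁻⁴
s = 5.69×10⁻⁴ mol/L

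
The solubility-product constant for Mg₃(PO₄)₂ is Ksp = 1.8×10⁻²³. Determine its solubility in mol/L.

1.1×10⁻⁵ M

Mg₃(PO₄)₂(s) ⇌ 3 Mg²⁺(aq) + 2 PO₄³⁻(aq)
If s mol/L of Mg₃(PO₄)₂ dissolves, [Mg²⁺] = 3s and [PO₄³⁻] = 2s.
Ksp = [Mg²⁺]^3[PO₄³⁻]^2 = (3s)^3 · (2s)^2 = 108s^5
108s^5 = 1.8×10⁻²³  ⇒  s^5 = 1.7×10⁻²⁵
s = 1.1×10⁻⁵ mol L⁻¹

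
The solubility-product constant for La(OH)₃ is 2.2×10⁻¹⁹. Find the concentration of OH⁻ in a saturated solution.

2.9×10⁻⁵ M

La(OH)₃(s) ⇌ La³⁺(aq) + 3 OH⁻(aq)
Let s be the molar solubility. Then [La³⁺] = s and [OH⁻] = 3s.
Ksp = [La³⁺][OH⁻]^3 = s · (3s)^3 = 27s^4 = 2.2×10⁻¹⁹
s = 9.5×10⁻⁶ mol L⁻¹
[OH⁻] = 3s = 2.9×10⁻⁵ mol L⁻¹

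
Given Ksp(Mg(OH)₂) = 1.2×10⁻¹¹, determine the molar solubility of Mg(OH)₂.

Mg(OH)₂(s) ⇌ Mg²⁺(aq) + 2 OH⁻(aq)
Let s be the molar solubility. Then [Mg²⁺] = s and [OH⁻] = 2s.
Ksp = [Mg²⁺][OH⁻]^2 = s · (2s)^2 = 4s^3
4s^3 = 1.2×10⁻¹¹  ⇒  s^3 = 3.0×10⁻¹²
s = 1.4×10⁻⁴ mol L⁻¹

1.4×10⁻⁴ M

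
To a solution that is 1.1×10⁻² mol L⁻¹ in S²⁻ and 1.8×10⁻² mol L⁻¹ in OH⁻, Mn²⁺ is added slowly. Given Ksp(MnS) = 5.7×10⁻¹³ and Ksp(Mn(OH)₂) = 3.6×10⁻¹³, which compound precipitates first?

A salt starts to precipitate once the ion product Q reaches its Ksp.
For MnS: [Mn²⁺] = (Ksp/[S²⁻]) = 5.2×10⁻¹¹ mol L⁻¹
For Mn(OH)₂: [Mn²⁺] = (Ksp/[OH⁻]^2) = 1.1×10⁻⁹ mol L⁻¹
MnS requires the lower [Mn²⁺], so it precipitates first.

MnS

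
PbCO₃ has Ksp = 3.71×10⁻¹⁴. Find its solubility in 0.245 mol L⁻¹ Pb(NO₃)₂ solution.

1.51×10⁻¹³ M

PbCO₃(s) ⇌ Pb²⁺(aq) + CO₃²⁻(aq)
With Pb²⁺ already at 0.245 mol L⁻¹ and s small, take [Pb²⁺] ≈ 0.245 mol L⁻¹ and [CO₃²⁻] = s.
Ksp = [Pb²⁺][CO₃²⁻] = (0.245)s
s = 3.71×10⁻¹⁴ / (0.245) = 1.51×10⁻¹³
s = 1.51×10⁻¹³ mol L⁻¹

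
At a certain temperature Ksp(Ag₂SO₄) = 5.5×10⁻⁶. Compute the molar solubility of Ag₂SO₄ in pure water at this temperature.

Ag₂SO₄(s) ⇌ 2 Ag⁺(aq) + SO₄²⁻(aq)
If s mol/L of Ag₂SO₄ dissolves, [Ag⁺] = 2s and [SO₄²⁻] = s.
Ksp = [Ag⁺]^2[SO₄²⁻] = (2s)^2 · s = 4s^3
4s^3 = 5.5×10⁻⁶  ⇒  s^3 = 1.4×10⁻⁶
s = 1.1×10⁻² M

1.1×10⁻² M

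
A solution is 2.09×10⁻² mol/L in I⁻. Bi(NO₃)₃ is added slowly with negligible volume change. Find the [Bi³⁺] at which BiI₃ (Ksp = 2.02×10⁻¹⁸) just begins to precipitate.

2.21×10⁻¹³ M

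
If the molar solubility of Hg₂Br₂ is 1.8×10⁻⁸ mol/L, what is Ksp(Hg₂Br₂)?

Hg₂Br₂(s) ⇌ Hg₂²⁺(aq) + 2 Br⁻(aq)
If s mol/L of Hg₂Br₂ dissolves, [Hg₂²⁺] = s and [Br⁻] = 2s.
Ksp = [Hg₂²⁺][Br⁻]^2 = s · (2s)^2 = 4s^3
Ksp = 4 × (1.8×10⁻⁸)^3 = 2.3×10⁻²³

Ksp = 2.3×10⁻²³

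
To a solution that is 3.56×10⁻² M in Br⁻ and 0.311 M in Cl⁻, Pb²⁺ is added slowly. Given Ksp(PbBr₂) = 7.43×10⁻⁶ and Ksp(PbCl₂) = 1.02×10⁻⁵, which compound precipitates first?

Precipitation begins when Q = Ksp.
For PbBr₂: [Pb²⁺] = (Ksp/[Br⁻]^2) = 5.86×10⁻³ M
For PbCl₂: [Pb²⁺] = (Ksp/[Cl⁻]^2) = 1.05×10⁻⁴ M
PbCl₂ requires the lower [Pb²⁺], so it precipitates first.

PbCl₂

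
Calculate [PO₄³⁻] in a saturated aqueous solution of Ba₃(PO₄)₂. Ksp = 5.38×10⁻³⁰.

Ba₃(PO₄)₂(s) ⇌ 3 Ba²⁺(aq) + 2 PO₄³⁻(aq)
Call the molar solubility s, so that [Ba²⁺] = 3s and [PO₄³⁻] = 2s.
Ksp = [Ba²⁺]^3[PO₄³⁻]^2 = (3s)^3 · (2s)^2 = 108s^5 = 5.38×10⁻³⁰
s = 5.49×10⁻⁷ mol/L
[PO₄³⁻] = 2s = 1.10×10⁻⁶ mol/L

1.10×10⁻⁶ M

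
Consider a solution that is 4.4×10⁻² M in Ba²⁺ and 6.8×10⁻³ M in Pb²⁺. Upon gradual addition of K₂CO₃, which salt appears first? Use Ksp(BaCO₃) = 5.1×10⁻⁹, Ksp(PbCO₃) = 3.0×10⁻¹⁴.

PbCO₃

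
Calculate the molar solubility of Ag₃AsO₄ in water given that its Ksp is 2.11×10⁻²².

1.67×10⁻⁶ M

Ag₃AsO₄(s) ⇌ 3 Ag⁺(aq) + AsO₄³⁻(aq)
Call the molar solubility s, so that [Ag⁺] = 3s and [AsO₄³⁻] = s.
Ksp = [Ag⁺]^3[AsO₄³⁻] = (3s)^3 · s = 27s^4
27s^4 = 2.11×10⁻²²  ⇒  s^4 = 7.81×10⁻²⁴
s = (7.81×10⁻²⁴)^(1/4) = 1.67×10⁻⁶ M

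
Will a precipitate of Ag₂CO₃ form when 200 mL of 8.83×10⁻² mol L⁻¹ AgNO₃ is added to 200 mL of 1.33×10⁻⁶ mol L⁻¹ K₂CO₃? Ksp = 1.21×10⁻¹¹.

After mixing, V = 200 mL + 200 mL = 400 mL.
[Ag⁺] = (8.83×10⁻²)(200)/400 = 4.42×10⁻² mol L⁻¹
[CO₃²⁻] = (1.33×10⁻⁶)(200)/400 = 6.65×10⁻⁷ mol L⁻¹
Q = [Ag⁺]^2[CO₃²⁻] = 1.30×10⁻⁹
Q = 1.30×10⁻⁹ > Ksp = 1.21×10⁻¹¹, so the solution is supersaturated and Ag₂CO₃ precipitates.

Yes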